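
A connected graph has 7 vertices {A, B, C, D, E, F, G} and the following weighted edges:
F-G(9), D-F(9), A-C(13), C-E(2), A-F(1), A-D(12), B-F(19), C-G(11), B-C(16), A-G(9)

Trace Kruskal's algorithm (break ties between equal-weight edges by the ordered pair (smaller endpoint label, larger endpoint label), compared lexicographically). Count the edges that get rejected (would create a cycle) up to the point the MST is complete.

3

Kruskal's algorithm — process edges by increasing weight (ties by edge label):
A-F (1): add. Components now {A,F} {B} {C} {D} {E} {G}
C-E (2): add. Components now {A,F} {B} {C,E} {D} {G}
A-G (9): add. Components now {A,F,G} {B} {C,E} {D}
D-F (9): add. Components now {A,D,F,G} {B} {C,E}
F-G (9): skip — F and G already connected.
C-G (11): add. Components now {A,C,D,E,F,G} {B}
A-D (12): skip — A and D already connected.
A-C (13): skip — A and C already connected.
B-C (16): add. Components now {A,B,C,D,E,F,G}
Edges rejected before the tree was complete: 3.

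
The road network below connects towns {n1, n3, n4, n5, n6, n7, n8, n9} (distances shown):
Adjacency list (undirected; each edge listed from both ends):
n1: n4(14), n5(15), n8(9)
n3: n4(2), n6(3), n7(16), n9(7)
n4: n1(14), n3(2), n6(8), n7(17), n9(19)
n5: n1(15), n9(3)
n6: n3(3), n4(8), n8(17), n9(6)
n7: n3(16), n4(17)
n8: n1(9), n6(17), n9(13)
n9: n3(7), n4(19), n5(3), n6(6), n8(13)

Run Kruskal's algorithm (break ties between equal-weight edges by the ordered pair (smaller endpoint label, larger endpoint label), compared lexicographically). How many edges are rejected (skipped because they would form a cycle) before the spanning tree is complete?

Kruskal: consider edges lightest-first.
n3–n4 (2): add — endpoints in different components.
n3–n6 (3): add — endpoints in different components.
n5–n9 (3): add — endpoints in different components.
n6–n9 (6): add — endpoints in different components.
n3–n9 (7): skip — n3 and n9 already connected.
n4–n6 (8): skip — n6 and n4 already connected.
n1–n8 (9): add — endpoints in different components.
n8–n9 (13): add — endpoints in different components.
n1–n4 (14): skip — n1 and n4 already connected.
n1–n5 (15): skip — n1 and n5 already connected.
n3–n7 (16): add — endpoints in different components.
Edges rejected before the tree was complete: 4.

4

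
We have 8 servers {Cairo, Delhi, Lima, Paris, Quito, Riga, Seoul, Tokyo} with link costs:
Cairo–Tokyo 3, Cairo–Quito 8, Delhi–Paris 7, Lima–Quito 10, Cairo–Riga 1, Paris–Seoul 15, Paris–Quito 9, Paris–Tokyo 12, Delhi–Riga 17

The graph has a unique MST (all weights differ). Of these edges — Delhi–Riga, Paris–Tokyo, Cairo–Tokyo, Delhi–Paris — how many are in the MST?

Sort edges by weight, then run Kruskal:
Cairo–Riga (1): add — endpoints in different components.
Cairo–Tokyo (3): add — endpoints in different components.
Delhi–Paris (7): add — endpoints in different components.
Cairo–Quito (8): add — endpoints in different components.
Paris–Quito (9): add — endpoints in different components.
Lima–Quito (10): add — endpoints in different components.
Paris–Tokyo (12): skip — Tokyo and Paris already connected.
Paris–Seoul (15): add — endpoints in different components.
MST edge set: {Cairo–Riga, Cairo–Tokyo, Delhi–Paris, Cairo–Quito, Paris–Quito, Lima–Quito, Paris–Seoul}.
Of the listed edges, {Cairo–Tokyo, Delhi–Paris} are in the MST → 2.

2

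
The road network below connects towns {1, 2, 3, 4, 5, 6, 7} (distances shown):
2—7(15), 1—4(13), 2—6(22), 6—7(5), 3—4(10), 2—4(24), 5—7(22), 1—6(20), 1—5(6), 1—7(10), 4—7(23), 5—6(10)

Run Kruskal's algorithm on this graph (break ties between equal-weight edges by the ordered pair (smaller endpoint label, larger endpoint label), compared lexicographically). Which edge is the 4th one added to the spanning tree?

3-4

Kruskal: consider edges lightest-first.
6—7 (5): add — endpoints in different components.
1—5 (6): add — endpoints in different components.
1—7 (10): add — endpoints in different components.
3—4 (10): add — endpoints in different components.
5—6 (10): skip — 5 and 6 already connected.
1—4 (13): add — endpoints in different components.
2—7 (15): add — endpoints in different components.
The 4th edge added is 3—4.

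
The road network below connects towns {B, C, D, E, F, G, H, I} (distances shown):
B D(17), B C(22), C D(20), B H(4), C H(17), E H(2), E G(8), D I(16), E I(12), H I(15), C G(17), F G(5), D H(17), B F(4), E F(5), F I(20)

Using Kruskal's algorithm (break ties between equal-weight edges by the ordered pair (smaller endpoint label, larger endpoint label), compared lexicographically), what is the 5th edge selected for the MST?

E-I

Kruskal's algorithm — process edges by increasing weight (ties by edge label):
E H (2): add — endpoints in different components.
B F (4): add — endpoints in different components.
B H (4): add — endpoints in different components.
E F (5): skip — E and F already connected.
F G (5): add — endpoints in different components.
E G (8): skip — E and G already connected.
E I (12): add — endpoints in different components.
H I (15): skip — H and I already connected.
D I (16): add — endpoints in different components.
B D (17): skip — B and D already connected.
C G (17): add — endpoints in different components.
The 5th edge added is E I.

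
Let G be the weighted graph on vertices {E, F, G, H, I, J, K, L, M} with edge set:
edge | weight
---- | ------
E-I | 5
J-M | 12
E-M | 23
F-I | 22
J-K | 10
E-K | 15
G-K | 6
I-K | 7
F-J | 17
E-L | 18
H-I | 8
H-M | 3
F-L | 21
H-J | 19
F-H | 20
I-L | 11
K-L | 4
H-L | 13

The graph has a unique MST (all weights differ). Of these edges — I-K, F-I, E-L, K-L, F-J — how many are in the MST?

Kruskal: consider edges lightest-first.
H-M (3): add — endpoints in different components.
K-L (4): add — endpoints in different components.
E-I (5): add — endpoints in different components.
G-K (6): add — endpoints in different components.
I-K (7): add — endpoints in different components.
H-I (8): add — endpoints in different components.
J-K (10): add — endpoints in different components.
I-L (11): skip — I and L already connected.
J-M (12): skip — J and M already connected.
H-L (13): skip — H and L already connected.
E-K (15): skip — E and K already connected.
F-J (17): add — endpoints in different components.
MST edge set: {H-M, K-L, E-I, G-K, I-K, H-I, J-K, F-J}.
Of the listed edges, {I-K, K-L, F-J} are in the MST → 3.

3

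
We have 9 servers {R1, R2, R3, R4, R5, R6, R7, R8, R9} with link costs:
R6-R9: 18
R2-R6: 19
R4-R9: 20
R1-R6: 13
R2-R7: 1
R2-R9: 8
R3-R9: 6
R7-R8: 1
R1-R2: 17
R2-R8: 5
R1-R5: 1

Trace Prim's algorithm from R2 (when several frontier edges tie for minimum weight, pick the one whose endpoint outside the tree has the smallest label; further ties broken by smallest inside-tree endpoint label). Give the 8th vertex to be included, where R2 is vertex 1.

Grow the tree from R2 using Prim:
Step 1: cheapest edge leaving the tree is R2-R7 (1); add R7.
Step 2: cheapest edge leaving the tree is R7-R8 (1); add R8.
Step 3: cheapest edge leaving the tree is R2-R9 (8); add R9.
Step 4: cheapest edge leaving the tree is R3-R9 (6); add R3.
Step 5: cheapest edge leaving the tree is R1-R2 (17); add R1.
Step 6: cheapest edge leaving the tree is R1-R5 (1); add R5.
Step 7: cheapest edge leaving the tree is R1-R6 (13); add R6.
Step 8: cheapest edge leaving the tree is R4-R9 (20); add R4.
Vertex order: R2, R7, R8, R9, R3, R1, R5, R6, R4. The 8th vertex is R6.

R6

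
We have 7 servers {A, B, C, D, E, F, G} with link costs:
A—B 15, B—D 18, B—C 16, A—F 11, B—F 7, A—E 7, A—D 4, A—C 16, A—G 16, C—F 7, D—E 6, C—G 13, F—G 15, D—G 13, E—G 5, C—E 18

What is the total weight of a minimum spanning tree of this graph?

40

Kruskal: consider edges lightest-first.
A—D (4): add — endpoints in different components.
E—G (5): add — endpoints in different components.
D—E (6): add — endpoints in different components.
A—E (7): skip — A and E already connected.
B—F (7): add — endpoints in different components.
C—F (7): add — endpoints in different components.
A—F (11): add — endpoints in different components.
MST edges: A—D, E—G, D—E, B—F, C—F, A—F; total weight 4+5+6+7+7+11 = 40.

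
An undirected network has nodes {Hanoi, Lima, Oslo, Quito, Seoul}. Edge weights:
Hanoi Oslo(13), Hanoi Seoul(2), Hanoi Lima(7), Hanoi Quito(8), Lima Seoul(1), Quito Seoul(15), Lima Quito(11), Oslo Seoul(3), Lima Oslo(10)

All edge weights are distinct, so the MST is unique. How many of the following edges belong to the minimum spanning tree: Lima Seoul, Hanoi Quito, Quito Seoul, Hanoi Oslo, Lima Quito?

2

Sort edges by weight, then run Kruskal:
Lima Seoul (1): add — endpoints in different components.
Hanoi Seoul (2): add — endpoints in different components.
Oslo Seoul (3): add — endpoints in different components.
Hanoi Lima (7): skip — Lima and Hanoi already connected.
Hanoi Quito (8): add — endpoints in different components.
MST edge set: {Lima Seoul, Hanoi Seoul, Oslo Seoul, Hanoi Quito}.
Of the listed edges, {Lima Seoul, Hanoi Quito} are in the MST → 2.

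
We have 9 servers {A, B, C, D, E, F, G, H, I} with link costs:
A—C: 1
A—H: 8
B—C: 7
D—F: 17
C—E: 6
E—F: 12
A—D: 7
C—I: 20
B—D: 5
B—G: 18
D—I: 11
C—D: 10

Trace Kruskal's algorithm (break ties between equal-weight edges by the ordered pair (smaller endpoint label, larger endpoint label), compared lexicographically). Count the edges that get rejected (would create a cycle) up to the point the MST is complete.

Kruskal's algorithm — process edges by increasing weight (ties by edge label):
A—C (1): add — endpoints in different components.
B—D (5): add — endpoints in different components.
C—E (6): add — endpoints in different components.
A—D (7): add — endpoints in different components.
B—C (7): skip — B and C already connected.
A—H (8): add — endpoints in different components.
C—D (10): skip — C and D already connected.
D—I (11): add — endpoints in different components.
E—F (12): add — endpoints in different components.
D—F (17): skip — D and F already connected.
B—G (18): add — endpoints in different components.
Edges rejected before the tree was complete: 3.

3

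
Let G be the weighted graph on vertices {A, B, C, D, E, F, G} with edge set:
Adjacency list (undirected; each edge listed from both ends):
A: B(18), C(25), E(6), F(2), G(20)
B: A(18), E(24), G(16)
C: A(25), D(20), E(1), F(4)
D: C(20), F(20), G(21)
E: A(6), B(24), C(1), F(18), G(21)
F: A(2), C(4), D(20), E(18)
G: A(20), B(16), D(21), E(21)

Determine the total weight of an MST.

Prim, starting at C.
Step 1: frontier [C-E 1, C-F 4, C-D 20, A-C 25] → take C-E (1); add E.
Step 2: frontier [C-F 4, C-D 20, A-C 25, A-E 6, E-F 18, E-G 21, B-E 24] → take C-F (4); add F.
Step 3: frontier [C-D 20, A-C 25, A-E 6, E-G 21, B-E 24, A-F 2, D-F 20] → take A-F (2); add A.
Step 4: frontier [A-B 18, A-G 20, C-D 20, E-G 21, B-E 24, D-F 20] → take A-B (18); add B.
Step 5: frontier [A-G 20, B-G 16, C-D 20, E-G 21, D-F 20] → take B-G (16); add G.
Step 6: frontier [C-D 20, D-F 20, D-G 21] → take C-D (20); add D.
MST edges: C-E, C-F, A-F, A-B, B-G, C-D; total weight 1+4+2+18+16+20 = 61.

61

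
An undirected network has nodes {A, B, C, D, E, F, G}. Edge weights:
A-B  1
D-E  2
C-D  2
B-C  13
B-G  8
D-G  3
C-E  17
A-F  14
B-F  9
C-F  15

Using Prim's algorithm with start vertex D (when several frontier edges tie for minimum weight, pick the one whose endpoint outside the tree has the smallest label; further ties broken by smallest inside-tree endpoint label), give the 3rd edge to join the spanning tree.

D-G

Grow the tree from D using Prim:
Step 1: frontier [C-D 2, D-E 2, D-G 3] → take C-D (2); add C.
Step 2: frontier [B-C 13, C-F 15, C-E 17, D-E 2, D-G 3] → take D-E (2); add E.
Step 3: frontier [B-C 13, C-F 15, D-G 3] → take D-G (3); add G.
Step 4: frontier [B-C 13, C-F 15, B-G 8] → take B-G (8); add B.
Step 5: frontier [A-B 1, B-F 9, C-F 15] → take A-B (1); add A.
Step 6: frontier [A-F 14, B-F 9, C-F 15] → take B-F (9); add F.
The 3rd edge added is D-G.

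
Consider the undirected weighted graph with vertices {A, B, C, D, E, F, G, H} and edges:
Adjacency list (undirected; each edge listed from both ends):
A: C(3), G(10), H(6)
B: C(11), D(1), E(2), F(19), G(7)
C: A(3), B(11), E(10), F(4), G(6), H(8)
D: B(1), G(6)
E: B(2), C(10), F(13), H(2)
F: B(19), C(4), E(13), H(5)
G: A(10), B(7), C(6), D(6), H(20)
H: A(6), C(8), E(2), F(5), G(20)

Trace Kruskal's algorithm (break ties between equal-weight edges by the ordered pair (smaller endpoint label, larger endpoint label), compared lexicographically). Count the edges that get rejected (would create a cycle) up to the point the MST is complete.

1

Kruskal's algorithm — process edges by increasing weight (ties by edge label):
B—D (1): add — endpoints in different components.
B—E (2): add — endpoints in different components.
E—H (2): add — endpoints in different components.
A—C (3): add — endpoints in different components.
C—F (4): add — endpoints in different components.
F—H (5): add — endpoints in different components.
A—H (6): skip — A and H already connected.
C—G (6): add — endpoints in different components.
Edges rejected before the tree was complete: 1.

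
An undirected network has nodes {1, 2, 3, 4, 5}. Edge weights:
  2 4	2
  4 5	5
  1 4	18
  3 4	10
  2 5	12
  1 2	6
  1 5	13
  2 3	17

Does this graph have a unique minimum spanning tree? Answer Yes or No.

Yes

Sort edges by weight, then run Kruskal:
2 4 (2): add — endpoints in different components.
4 5 (5): add — endpoints in different components.
1 2 (6): add — endpoints in different components.
3 4 (10): add — endpoints in different components.
Every non-tree edge has weight strictly greater than the heaviest edge on the tree path between its endpoints, so the MST is unique.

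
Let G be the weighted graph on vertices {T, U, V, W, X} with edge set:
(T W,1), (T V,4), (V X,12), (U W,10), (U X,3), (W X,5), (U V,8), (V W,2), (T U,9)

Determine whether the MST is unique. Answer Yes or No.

Kruskal's algorithm — process edges by increasing weight (ties by edge label):
T W (1): add. Components now {U} {V} {X} {T,W}
V W (2): add. Components now {U} {T,V,W} {X}
U X (3): add. Components now {U,X} {T,V,W}
T V (4): skip — V and T already connected.
W X (5): add. Components now {T,U,V,W,X}
Every non-tree edge has weight strictly greater than the heaviest edge on the tree path between its endpoints, so the MST is unique.

Yes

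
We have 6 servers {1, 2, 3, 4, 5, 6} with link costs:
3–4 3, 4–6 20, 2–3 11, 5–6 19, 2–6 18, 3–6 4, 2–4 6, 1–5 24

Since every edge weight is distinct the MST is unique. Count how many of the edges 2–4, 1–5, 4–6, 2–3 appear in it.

Kruskal's algorithm — process edges by increasing weight (ties by edge label):
3–4 (3): add. Components now {1} {2} {3,4} {5} {6}
3–6 (4): add. Components now {1} {2} {3,4,6} {5}
2–4 (6): add. Components now {1} {2,3,4,6} {5}
2–3 (11): skip — 2 and 3 already connected.
2–6 (18): skip — 2 and 6 already connected.
5–6 (19): add. Components now {1} {2,3,4,5,6}
4–6 (20): skip — 4 and 6 already connected.
1–5 (24): add. Components now {1,2,3,4,5,6}
MST edge set: {3–4, 3–6, 2–4, 5–6, 1–5}.
Of the listed edges, {2–4, 1–5} are in the MST → 2.

2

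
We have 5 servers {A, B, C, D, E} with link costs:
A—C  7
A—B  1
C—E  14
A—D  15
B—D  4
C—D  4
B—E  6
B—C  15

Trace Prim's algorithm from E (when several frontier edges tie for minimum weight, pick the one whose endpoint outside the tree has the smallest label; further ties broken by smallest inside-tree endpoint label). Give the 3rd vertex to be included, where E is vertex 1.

Prim, starting at E.
Step 1: frontier [B—E 6, C—E 14] → take B—E (6); add B.
Step 2: frontier [A—B 1, B—D 4, B—C 15, C—E 14] → take A—B (1); add A.
Step 3: frontier [A—C 7, A—D 15, B—D 4, B—C 15, C—E 14] → take B—D (4); add D.
Step 4: frontier [A—C 7, B—C 15, C—D 4, C—E 14] → take C—D (4); add C.
Vertex order: E, B, A, D, C. The 3rd vertex is A.

A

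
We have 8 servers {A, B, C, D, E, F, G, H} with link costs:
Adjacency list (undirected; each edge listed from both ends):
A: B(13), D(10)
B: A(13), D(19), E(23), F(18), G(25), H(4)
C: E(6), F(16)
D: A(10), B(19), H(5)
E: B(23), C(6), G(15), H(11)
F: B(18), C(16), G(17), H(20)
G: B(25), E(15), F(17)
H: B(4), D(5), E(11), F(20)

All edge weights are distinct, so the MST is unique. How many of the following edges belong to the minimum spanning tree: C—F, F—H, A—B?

Sort edges by weight, then run Kruskal:
B—H (4): add — endpoints in different components.
D—H (5): add — endpoints in different components.
C—E (6): add — endpoints in different components.
A—D (10): add — endpoints in different components.
E—H (11): add — endpoints in different components.
A—B (13): skip — A and B already connected.
E—G (15): add — endpoints in different components.
C—F (16): add — endpoints in different components.
MST edge set: {B—H, D—H, C—E, A—D, E—H, E—G, C—F}.
Of the listed edges, {C—F} are in the MST → 1.

1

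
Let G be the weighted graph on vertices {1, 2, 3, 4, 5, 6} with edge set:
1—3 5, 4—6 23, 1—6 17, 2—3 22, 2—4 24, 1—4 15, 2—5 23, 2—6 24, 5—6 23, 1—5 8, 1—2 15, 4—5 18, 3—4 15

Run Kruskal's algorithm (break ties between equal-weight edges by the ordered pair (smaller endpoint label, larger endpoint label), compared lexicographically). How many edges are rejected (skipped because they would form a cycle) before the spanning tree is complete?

Kruskal: consider edges lightest-first.
1—3 (5): add — endpoints in different components.
1—5 (8): add — endpoints in different components.
1—2 (15): add — endpoints in different components.
1—4 (15): add — endpoints in different components.
3—4 (15): skip — 3 and 4 already connected.
1—6 (17): add — endpoints in different components.
Edges rejected before the tree was complete: 1.

1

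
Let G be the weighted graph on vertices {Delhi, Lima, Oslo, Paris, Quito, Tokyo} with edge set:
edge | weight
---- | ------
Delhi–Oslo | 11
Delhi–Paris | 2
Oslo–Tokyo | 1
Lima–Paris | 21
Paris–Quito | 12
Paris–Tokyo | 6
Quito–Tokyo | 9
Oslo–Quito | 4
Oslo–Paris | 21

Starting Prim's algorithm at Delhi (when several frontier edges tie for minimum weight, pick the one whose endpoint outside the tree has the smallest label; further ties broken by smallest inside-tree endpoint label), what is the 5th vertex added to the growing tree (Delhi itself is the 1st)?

Quito

Prim, starting at Delhi.
Step 1: frontier [Delhi–Paris 2, Delhi–Oslo 11] → take Delhi–Paris (2); add Paris.
Step 2: frontier [Delhi–Oslo 11, Paris–Tokyo 6, Paris–Quito 12, Lima–Paris 21, Oslo–Paris 21] → take Paris–Tokyo (6); add Tokyo.
Step 3: frontier [Delhi–Oslo 11, Paris–Quito 12, Lima–Paris 21, Oslo–Paris 21, Oslo–Tokyo 1, Quito–Tokyo 9] → take Oslo–Tokyo (1); add Oslo.
Step 4: frontier [Oslo–Quito 4, Paris–Quito 12, Lima–Paris 21, Quito–Tokyo 9] → take Oslo–Quito (4); add Quito.
Step 5: frontier [Lima–Paris 21] → take Lima–Paris (21); add Lima.
Vertex order: Delhi, Paris, Tokyo, Oslo, Quito, Lima. The 5th vertex is Quito.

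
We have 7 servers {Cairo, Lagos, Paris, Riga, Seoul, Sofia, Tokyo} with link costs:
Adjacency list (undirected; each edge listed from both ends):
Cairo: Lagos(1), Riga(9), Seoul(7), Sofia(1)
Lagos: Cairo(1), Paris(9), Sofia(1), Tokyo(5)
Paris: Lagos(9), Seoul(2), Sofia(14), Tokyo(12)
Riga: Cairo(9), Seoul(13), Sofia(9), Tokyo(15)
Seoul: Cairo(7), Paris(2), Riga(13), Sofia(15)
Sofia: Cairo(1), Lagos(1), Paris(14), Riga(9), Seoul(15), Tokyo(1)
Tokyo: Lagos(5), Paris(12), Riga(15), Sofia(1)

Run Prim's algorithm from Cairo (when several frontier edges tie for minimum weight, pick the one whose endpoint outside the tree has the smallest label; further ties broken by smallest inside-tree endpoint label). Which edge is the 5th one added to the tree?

Paris-Seoul

Prim's algorithm from Cairo:
Step 1: cheapest edge leaving the tree is Cairo–Lagos (1); add Lagos.
Step 2: cheapest edge leaving the tree is Cairo–Sofia (1); add Sofia.
Step 3: cheapest edge leaving the tree is Sofia–Tokyo (1); add Tokyo.
Step 4: cheapest edge leaving the tree is Cairo–Seoul (7); add Seoul.
Step 5: cheapest edge leaving the tree is Paris–Seoul (2); add Paris.
Step 6: cheapest edge leaving the tree is Cairo–Riga (9); add Riga.
The 5th edge added is Paris–Seoul.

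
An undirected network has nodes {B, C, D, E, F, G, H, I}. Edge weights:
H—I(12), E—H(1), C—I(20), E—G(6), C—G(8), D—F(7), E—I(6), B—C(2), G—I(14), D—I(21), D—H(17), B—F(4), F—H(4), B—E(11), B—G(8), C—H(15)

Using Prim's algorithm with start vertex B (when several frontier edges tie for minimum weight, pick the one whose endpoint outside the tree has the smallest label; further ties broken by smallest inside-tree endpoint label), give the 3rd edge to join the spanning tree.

F-H

Prim, starting at B.
Step 1: cheapest edge leaving the tree is B—C (2); add C.
Step 2: cheapest edge leaving the tree is B—F (4); add F.
Step 3: cheapest edge leaving the tree is F—H (4); add H.
Step 4: cheapest edge leaving the tree is E—H (1); add E.
Step 5: cheapest edge leaving the tree is E—G (6); add G.
Step 6: cheapest edge leaving the tree is E—I (6); add I.
Step 7: cheapest edge leaving the tree is D—F (7); add D.
The 3rd edge added is F—H.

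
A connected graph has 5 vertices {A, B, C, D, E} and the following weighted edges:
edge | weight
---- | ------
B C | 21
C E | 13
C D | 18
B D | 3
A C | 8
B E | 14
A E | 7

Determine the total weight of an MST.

Prim, starting at A.
Step 1: frontier [A E 7, A C 8] → take A E (7); add E.
Step 2: frontier [A C 8, C E 13, B E 14] → take A C (8); add C.
Step 3: frontier [C D 18, B C 21, B E 14] → take B E (14); add B.
Step 4: frontier [B D 3, C D 18] → take B D (3); add D.
MST edges: A E, A C, B E, B D; total weight 7+8+14+3 = 32.

32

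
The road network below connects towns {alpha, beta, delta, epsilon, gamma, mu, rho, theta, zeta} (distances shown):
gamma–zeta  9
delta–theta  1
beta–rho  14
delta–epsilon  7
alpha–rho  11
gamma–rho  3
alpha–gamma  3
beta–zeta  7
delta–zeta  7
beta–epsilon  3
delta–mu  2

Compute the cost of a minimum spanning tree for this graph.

35

Prim, starting at mu.
Step 1: cheapest edge leaving the tree is delta–mu (2); add delta.
Step 2: cheapest edge leaving the tree is delta–theta (1); add theta.
Step 3: cheapest edge leaving the tree is delta–epsilon (7); add epsilon.
Step 4: cheapest edge leaving the tree is beta–epsilon (3); add beta.
Step 5: cheapest edge leaving the tree is beta–zeta (7); add zeta.
Step 6: cheapest edge leaving the tree is gamma–zeta (9); add gamma.
Step 7: cheapest edge leaving the tree is alpha–gamma (3); add alpha.
Step 8: cheapest edge leaving the tree is gamma–rho (3); add rho.
MST edges: delta–mu, delta–theta, delta–epsilon, beta–epsilon, beta–zeta, gamma–zeta, alpha–gamma, gamma–rho; total weight 2+1+7+3+7+9+3+3 = 35.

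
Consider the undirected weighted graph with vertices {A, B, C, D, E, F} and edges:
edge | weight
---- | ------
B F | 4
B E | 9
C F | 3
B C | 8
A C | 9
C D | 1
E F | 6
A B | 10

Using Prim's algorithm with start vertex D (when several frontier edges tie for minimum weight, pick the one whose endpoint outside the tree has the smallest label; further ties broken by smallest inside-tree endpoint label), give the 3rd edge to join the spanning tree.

Grow the tree from D using Prim:
Step 1: frontier [C D 1] → take C D (1); add C.
Step 2: frontier [C F 3, B C 8, A C 9] → take C F (3); add F.
Step 3: frontier [B C 8, A C 9, B F 4, E F 6] → take B F (4); add B.
Step 4: frontier [B E 9, A B 10, A C 9, E F 6] → take E F (6); add E.
Step 5: frontier [A B 10, A C 9] → take A C (9); add A.
The 3rd edge added is B F.

B-F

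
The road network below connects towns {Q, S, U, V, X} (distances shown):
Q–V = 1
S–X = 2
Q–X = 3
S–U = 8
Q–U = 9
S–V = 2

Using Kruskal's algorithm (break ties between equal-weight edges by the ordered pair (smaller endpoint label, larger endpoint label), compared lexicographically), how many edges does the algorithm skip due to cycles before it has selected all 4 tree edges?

1

Kruskal's algorithm — process edges by increasing weight (ties by edge label):
Q–V (1): add — endpoints in different components.
S–V (2): add — endpoints in different components.
S–X (2): add — endpoints in different components.
Q–X (3): skip — X and Q already connected.
S–U (8): add — endpoints in different components.
Edges rejected before the tree was complete: 1.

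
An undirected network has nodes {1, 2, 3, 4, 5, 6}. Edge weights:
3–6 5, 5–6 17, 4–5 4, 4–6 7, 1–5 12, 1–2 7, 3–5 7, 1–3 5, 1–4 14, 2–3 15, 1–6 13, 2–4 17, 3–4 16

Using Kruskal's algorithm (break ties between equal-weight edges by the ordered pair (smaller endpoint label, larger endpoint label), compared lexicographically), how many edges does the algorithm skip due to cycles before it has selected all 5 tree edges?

0

Kruskal's algorithm — process edges by increasing weight (ties by edge label):
4–5 (4): add — endpoints in different components.
1–3 (5): add — endpoints in different components.
3–6 (5): add — endpoints in different components.
1–2 (7): add — endpoints in different components.
3–5 (7): add — endpoints in different components.
Edges rejected before the tree was complete: 0.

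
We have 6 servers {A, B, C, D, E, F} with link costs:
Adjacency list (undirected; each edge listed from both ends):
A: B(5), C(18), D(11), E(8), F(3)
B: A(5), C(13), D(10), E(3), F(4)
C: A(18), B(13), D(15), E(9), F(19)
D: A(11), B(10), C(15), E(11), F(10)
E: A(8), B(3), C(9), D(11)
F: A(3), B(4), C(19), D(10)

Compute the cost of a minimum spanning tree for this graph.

29

Grow the tree from C using Prim:
Step 1: cheapest edge leaving the tree is C—E (9); add E.
Step 2: cheapest edge leaving the tree is B—E (3); add B.
Step 3: cheapest edge leaving the tree is B—F (4); add F.
Step 4: cheapest edge leaving the tree is A—F (3); add A.
Step 5: cheapest edge leaving the tree is B—D (10); add D.
MST edges: C—E, B—E, B—F, A—F, B—D; total weight 9+3+4+3+10 = 29.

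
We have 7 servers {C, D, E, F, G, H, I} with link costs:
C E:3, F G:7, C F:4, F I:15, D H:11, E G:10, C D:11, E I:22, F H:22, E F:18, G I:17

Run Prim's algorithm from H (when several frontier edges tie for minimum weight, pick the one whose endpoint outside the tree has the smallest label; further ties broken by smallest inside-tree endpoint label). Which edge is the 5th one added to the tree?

Prim's algorithm from H:
Step 1: frontier [D H 11, F H 22] → take D H (11); add D.
Step 2: frontier [C D 11, F H 22] → take C D (11); add C.
Step 3: frontier [C E 3, C F 4, F H 22] → take C E (3); add E.
Step 4: frontier [C F 4, E G 10, E F 18, E I 22, F H 22] → take C F (4); add F.
Step 5: frontier [E G 10, E I 22, F G 7, F I 15] → take F G (7); add G.
Step 6: frontier [E I 22, F I 15, G I 17] → take F I (15); add I.
The 5th edge added is F G.

F-G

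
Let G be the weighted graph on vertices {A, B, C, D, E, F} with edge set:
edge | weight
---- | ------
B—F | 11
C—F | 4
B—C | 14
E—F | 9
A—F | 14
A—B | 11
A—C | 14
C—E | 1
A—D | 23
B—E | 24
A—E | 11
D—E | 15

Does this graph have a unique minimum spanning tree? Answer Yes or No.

Kruskal: consider edges lightest-first.
C—E (1): add. Components now {A} {B} {C,E} {D} {F}
C—F (4): add. Components now {A} {B} {C,E,F} {D}
E—F (9): skip — E and F already connected.
A—B (11): add. Components now {A,B} {C,E,F} {D}
A—E (11): add. Components now {A,B,C,E,F} {D}
B—F (11): skip — B and F already connected.
A—C (14): skip — A and C already connected.
A—F (14): skip — A and F already connected.
B—C (14): skip — B and C already connected.
D—E (15): add. Components now {A,B,C,D,E,F}
Non-tree edge B—F has weight 11, equal to the heaviest edge on its tree cycle — swapping gives another MST of the same weight. Not unique.

No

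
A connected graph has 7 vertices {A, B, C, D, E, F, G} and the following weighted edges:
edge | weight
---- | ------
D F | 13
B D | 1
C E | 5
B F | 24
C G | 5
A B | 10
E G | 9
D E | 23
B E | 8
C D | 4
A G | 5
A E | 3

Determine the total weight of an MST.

Prim, starting at B.
Step 1: frontier [B D 1, B E 8, A B 10, B F 24] → take B D (1); add D.
Step 2: frontier [B E 8, A B 10, B F 24, C D 4, D F 13, D E 23] → take C D (4); add C.
Step 3: frontier [B E 8, A B 10, B F 24, C E 5, C G 5, D F 13, D E 23] → take C E (5); add E.
Step 4: frontier [A B 10, B F 24, C G 5, D F 13, A E 3, E G 9] → take A E (3); add A.
Step 5: frontier [A G 5, B F 24, C G 5, D F 13, E G 9] → take A G (5); add G.
Step 6: frontier [B F 24, D F 13] → take D F (13); add F.
MST edges: B D, C D, C E, A E, A G, D F; total weight 1+4+5+3+5+13 = 31.

31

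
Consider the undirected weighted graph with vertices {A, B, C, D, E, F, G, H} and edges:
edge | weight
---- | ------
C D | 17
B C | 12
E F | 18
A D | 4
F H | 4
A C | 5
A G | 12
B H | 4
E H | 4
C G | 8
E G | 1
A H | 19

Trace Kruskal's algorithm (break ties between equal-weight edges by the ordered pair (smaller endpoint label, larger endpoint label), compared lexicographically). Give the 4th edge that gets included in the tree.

E-H

Kruskal: consider edges lightest-first.
E G (1): add — endpoints in different components.
A D (4): add — endpoints in different components.
B H (4): add — endpoints in different components.
E H (4): add — endpoints in different components.
F H (4): add — endpoints in different components.
A C (5): add — endpoints in different components.
C G (8): add — endpoints in different components.
The 4th edge added is E H.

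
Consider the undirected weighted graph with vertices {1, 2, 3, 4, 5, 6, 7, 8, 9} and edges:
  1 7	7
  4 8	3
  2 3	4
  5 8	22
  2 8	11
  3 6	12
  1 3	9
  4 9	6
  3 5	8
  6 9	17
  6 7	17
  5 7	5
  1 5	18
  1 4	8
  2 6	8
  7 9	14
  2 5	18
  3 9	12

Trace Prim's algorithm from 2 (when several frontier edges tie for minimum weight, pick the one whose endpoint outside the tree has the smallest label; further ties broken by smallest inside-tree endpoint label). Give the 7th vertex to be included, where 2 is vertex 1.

8

Prim, starting at 2.
Step 1: cheapest edge leaving the tree is 2 3 (4); add 3.
Step 2: cheapest edge leaving the tree is 3 5 (8); add 5.
Step 3: cheapest edge leaving the tree is 5 7 (5); add 7.
Step 4: cheapest edge leaving the tree is 1 7 (7); add 1.
Step 5: cheapest edge leaving the tree is 1 4 (8); add 4.
Step 6: cheapest edge leaving the tree is 4 8 (3); add 8.
Step 7: cheapest edge leaving the tree is 4 9 (6); add 9.
Step 8: cheapest edge leaving the tree is 2 6 (8); add 6.
Vertex order: 2, 3, 5, 7, 1, 4, 8, 9, 6. The 7th vertex is 8.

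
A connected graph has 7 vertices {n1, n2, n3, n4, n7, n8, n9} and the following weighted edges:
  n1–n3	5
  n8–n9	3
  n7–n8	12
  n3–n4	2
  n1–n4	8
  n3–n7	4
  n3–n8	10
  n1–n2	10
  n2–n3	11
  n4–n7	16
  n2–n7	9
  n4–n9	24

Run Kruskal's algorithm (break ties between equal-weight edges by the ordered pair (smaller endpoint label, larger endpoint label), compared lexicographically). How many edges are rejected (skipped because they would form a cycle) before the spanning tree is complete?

Kruskal: consider edges lightest-first.
n3–n4 (2): add. Components now {n1} {n2} {n7} {n9} {n3,n4} {n8}
n8–n9 (3): add. Components now {n1} {n2} {n7} {n8,n9} {n3,n4}
n3–n7 (4): add. Components now {n1} {n2} {n3,n4,n7} {n8,n9}
n1–n3 (5): add. Components now {n1,n3,n4,n7} {n2} {n8,n9}
n1–n4 (8): skip — n1 and n4 already connected.
n2–n7 (9): add. Components now {n1,n2,n3,n4,n7} {n8,n9}
n1–n2 (10): skip — n1 and n2 already connected.
n3–n8 (10): add. Components now {n1,n2,n3,n4,n7,n8,n9}
Edges rejected before the tree was complete: 2.

2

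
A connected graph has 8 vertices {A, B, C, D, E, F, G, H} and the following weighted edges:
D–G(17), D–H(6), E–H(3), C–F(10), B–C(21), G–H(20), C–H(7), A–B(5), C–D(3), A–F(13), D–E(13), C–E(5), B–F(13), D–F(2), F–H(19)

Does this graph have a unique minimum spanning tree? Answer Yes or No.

Kruskal: consider edges lightest-first.
D–F (2): add — endpoints in different components.
C–D (3): add — endpoints in different components.
E–H (3): add — endpoints in different components.
A–B (5): add — endpoints in different components.
C–E (5): add — endpoints in different components.
D–H (6): skip — D and H already connected.
C–H (7): skip — C and H already connected.
C–F (10): skip — C and F already connected.
A–F (13): add — endpoints in different components.
B–F (13): skip — B and F already connected.
D–E (13): skip — D and E already connected.
D–G (17): add — endpoints in different components.
Non-tree edge B–F has weight 13, equal to the heaviest edge on its tree cycle — swapping gives another MST of the same weight. Not unique.

No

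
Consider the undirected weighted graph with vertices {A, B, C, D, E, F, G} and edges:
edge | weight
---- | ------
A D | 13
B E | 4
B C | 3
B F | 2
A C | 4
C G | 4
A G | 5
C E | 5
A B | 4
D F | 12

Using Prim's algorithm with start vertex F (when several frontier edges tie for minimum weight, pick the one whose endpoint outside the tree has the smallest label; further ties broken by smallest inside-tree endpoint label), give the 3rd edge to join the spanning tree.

A-B

Grow the tree from F using Prim:
Step 1: frontier [B F 2, D F 12] → take B F (2); add B.
Step 2: frontier [B C 3, A B 4, B E 4, D F 12] → take B C (3); add C.
Step 3: frontier [A B 4, B E 4, A C 4, C G 4, C E 5, D F 12] → take A B (4); add A.
Step 4: frontier [A G 5, A D 13, B E 4, C G 4, C E 5, D F 12] → take B E (4); add E.
Step 5: frontier [A G 5, A D 13, C G 4, D F 12] → take C G (4); add G.
Step 6: frontier [A D 13, D F 12] → take D F (12); add D.
The 3rd edge added is A B.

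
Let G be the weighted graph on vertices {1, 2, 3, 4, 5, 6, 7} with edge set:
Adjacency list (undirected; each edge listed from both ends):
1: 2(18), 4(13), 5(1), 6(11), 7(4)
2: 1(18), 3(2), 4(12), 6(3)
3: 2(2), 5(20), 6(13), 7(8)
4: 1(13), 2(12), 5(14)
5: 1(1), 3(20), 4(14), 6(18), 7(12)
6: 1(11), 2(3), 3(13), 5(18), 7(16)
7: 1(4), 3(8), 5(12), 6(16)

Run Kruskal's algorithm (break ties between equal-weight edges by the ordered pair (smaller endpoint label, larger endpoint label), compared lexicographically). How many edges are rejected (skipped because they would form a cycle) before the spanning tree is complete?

1

Kruskal's algorithm — process edges by increasing weight (ties by edge label):
1–5 (1): add. Components now {1,5} {2} {3} {4} {6} {7}
2–3 (2): add. Components now {1,5} {2,3} {4} {6} {7}
2–6 (3): add. Components now {1,5} {2,3,6} {4} {7}
1–7 (4): add. Components now {1,5,7} {2,3,6} {4}
3–7 (8): add. Components now {1,2,3,5,6,7} {4}
1–6 (11): skip — 1 and 6 already connected.
2–4 (12): add. Components now {1,2,3,4,5,6,7}
Edges rejected before the tree was complete: 1.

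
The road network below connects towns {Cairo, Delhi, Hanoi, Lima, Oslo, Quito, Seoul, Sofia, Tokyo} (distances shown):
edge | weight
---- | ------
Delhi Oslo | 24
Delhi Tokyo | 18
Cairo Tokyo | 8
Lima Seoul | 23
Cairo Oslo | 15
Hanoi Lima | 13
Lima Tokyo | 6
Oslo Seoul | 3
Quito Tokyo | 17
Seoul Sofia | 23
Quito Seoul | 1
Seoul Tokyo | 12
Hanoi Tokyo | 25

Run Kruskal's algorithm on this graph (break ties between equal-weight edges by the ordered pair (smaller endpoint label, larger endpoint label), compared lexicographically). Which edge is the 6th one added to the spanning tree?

Kruskal's algorithm — process edges by increasing weight (ties by edge label):
Quito Seoul (1): add — endpoints in different components.
Oslo Seoul (3): add — endpoints in different components.
Lima Tokyo (6): add — endpoints in different components.
Cairo Tokyo (8): add — endpoints in different components.
Seoul Tokyo (12): add — endpoints in different components.
Hanoi Lima (13): add — endpoints in different components.
Cairo Oslo (15): skip — Oslo and Cairo already connected.
Quito Tokyo (17): skip — Quito and Tokyo already connected.
Delhi Tokyo (18): add — endpoints in different components.
Lima Seoul (23): skip — Lima and Seoul already connected.
Seoul Sofia (23): add — endpoints in different components.
The 6th edge added is Hanoi Lima.

Hanoi-Lima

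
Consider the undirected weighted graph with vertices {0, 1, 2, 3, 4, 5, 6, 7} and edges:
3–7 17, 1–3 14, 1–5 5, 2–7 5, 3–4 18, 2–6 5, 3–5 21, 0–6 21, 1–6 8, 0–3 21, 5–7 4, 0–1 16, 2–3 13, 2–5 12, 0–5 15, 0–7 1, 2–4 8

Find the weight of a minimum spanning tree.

41

Sort edges by weight, then run Kruskal:
0–7 (1): add — endpoints in different components.
5–7 (4): add — endpoints in different components.
1–5 (5): add — endpoints in different components.
2–6 (5): add — endpoints in different components.
2–7 (5): add — endpoints in different components.
1–6 (8): skip — 1 and 6 already connected.
2–4 (8): add — endpoints in different components.
2–5 (12): skip — 2 and 5 already connected.
2–3 (13): add — endpoints in different components.
MST edges: 0–7, 5–7, 1–5, 2–6, 2–7, 2–4, 2–3; total weight 1+4+5+5+5+8+13 = 41.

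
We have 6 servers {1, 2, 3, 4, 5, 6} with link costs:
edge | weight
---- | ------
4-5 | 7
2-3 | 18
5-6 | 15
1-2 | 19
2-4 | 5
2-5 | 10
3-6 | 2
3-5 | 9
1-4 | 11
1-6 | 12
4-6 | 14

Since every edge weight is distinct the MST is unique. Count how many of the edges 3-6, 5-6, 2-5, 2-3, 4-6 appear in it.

Sort edges by weight, then run Kruskal:
3-6 (2): add. Components now {1} {2} {3,6} {4} {5}
2-4 (5): add. Components now {1} {2,4} {3,6} {5}
4-5 (7): add. Components now {1} {2,4,5} {3,6}
3-5 (9): add. Components now {1} {2,3,4,5,6}
2-5 (10): skip — 2 and 5 already connected.
1-4 (11): add. Components now {1,2,3,4,5,6}
MST edge set: {3-6, 2-4, 4-5, 3-5, 1-4}.
Of the listed edges, {3-6} are in the MST → 1.

1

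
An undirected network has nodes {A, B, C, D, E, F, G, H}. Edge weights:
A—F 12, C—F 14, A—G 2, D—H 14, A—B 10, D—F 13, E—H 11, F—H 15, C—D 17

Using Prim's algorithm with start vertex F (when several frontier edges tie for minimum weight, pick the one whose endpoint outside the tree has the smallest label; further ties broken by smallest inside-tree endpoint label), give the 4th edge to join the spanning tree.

Prim's algorithm from F:
Step 1: frontier [A—F 12, D—F 13, C—F 14, F—H 15] → take A—F (12); add A.
Step 2: frontier [A—G 2, A—B 10, D—F 13, C—F 14, F—H 15] → take A—G (2); add G.
Step 3: frontier [A—B 10, D—F 13, C—F 14, F—H 15] → take A—B (10); add B.
Step 4: frontier [D—F 13, C—F 14, F—H 15] → take D—F (13); add D.
Step 5: frontier [D—H 14, C—D 17, C—F 14, F—H 15] → take C—F (14); add C.
Step 6: frontier [D—H 14, F—H 15] → take D—H (14); add H.
Step 7: frontier [E—H 11] → take E—H (11); add E.
The 4th edge added is D—F.

D-F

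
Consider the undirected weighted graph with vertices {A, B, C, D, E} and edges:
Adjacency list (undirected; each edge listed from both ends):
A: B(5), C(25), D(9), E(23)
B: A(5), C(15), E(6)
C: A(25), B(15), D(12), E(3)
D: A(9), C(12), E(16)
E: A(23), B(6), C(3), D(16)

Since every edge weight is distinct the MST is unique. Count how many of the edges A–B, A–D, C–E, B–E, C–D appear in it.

Kruskal: consider edges lightest-first.
C–E (3): add. Components now {A} {B} {C,E} {D}
A–B (5): add. Components now {A,B} {C,E} {D}
B–E (6): add. Components now {A,B,C,E} {D}
A–D (9): add. Components now {A,B,C,D,E}
MST edge set: {C–E, A–B, B–E, A–D}.
Of the listed edges, {A–B, A–D, C–E, B–E} are in the MST → 4.

4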